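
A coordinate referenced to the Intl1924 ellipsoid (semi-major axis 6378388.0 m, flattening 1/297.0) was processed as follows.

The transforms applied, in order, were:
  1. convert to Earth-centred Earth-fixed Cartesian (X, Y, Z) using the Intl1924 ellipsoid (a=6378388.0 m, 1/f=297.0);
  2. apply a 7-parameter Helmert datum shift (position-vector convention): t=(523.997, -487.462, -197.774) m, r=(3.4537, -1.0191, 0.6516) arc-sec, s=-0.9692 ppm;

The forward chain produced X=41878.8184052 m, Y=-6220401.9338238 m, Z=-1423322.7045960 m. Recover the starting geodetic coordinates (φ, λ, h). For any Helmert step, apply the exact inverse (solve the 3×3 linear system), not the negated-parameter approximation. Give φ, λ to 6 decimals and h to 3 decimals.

φ=-12.970519°, λ=-89.619306°, h=3469.702 m

start: X=41878.8184, Y=-6220401.9338, Z=-1423322.7046 m
→ Helmert⁻¹: X=41328.1816, Y=-6219944.4578, Z=-1423022.3673
→ geod (Bowring, a=6378388.000): φ=-12.97051900°, λ=-89.61930600°, h=3469.7020 m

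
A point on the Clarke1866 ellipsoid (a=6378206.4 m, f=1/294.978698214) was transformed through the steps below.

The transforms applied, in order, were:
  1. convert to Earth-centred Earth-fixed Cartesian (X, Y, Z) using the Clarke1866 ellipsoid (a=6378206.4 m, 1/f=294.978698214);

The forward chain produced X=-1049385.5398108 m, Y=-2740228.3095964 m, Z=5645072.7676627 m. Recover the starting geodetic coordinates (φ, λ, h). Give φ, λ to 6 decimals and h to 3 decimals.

start: X=-1049385.5398, Y=-2740228.3096, Z=5645072.7677 m
→ geod (Bowring, a=6378206.400): φ=62.69364400°, λ=-110.95461700°, h=981.6250 m

φ=62.693644°, λ=-110.954617°, h=981.625 m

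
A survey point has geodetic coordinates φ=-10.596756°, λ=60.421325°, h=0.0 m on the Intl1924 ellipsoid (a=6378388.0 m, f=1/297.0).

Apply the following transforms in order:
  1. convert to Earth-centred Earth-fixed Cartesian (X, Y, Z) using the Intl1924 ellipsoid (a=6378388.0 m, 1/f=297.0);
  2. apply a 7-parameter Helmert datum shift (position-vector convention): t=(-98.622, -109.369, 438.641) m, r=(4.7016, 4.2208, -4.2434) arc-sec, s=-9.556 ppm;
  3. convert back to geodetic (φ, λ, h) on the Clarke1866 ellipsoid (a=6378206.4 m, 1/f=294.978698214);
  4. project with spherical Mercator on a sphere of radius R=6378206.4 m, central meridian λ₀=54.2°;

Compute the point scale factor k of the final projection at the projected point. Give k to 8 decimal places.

start: φ=-10.596756°, λ=60.421325°, h=0.000 m
→ ECEF (a=6378388.000, f=1/297.0): X=3095145.2738, Y=5453165.7757, Z=-1165205.1623
→ Helmert 7p (PV): X=3095105.4159, Y=5452967.1811, Z=-1164694.4237
→ geod (Bowring, a=6378206.400): φ=-10.59301437°, λ=60.42074597°, h=-96.4762 m
→ into merc (λ₀=54.2°): φ=-10.59301437°, λ−λ₀=6.22074597°
scale k = 1.01733770

1.01733770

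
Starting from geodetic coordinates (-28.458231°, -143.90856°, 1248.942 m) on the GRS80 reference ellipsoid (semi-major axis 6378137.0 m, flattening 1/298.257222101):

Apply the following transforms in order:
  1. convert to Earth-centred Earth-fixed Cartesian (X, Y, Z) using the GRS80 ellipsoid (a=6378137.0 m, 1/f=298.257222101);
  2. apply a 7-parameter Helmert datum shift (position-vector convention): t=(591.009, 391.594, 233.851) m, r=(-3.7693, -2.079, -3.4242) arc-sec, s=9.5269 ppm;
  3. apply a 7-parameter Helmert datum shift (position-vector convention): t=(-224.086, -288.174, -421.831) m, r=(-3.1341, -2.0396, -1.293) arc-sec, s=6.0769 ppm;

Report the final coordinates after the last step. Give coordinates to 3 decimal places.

X=-4535297.059 m, Y=-3306308.070 m, Z=-3022058.023 m

start: φ=-28.458231°, λ=-143.908560°, h=1248.942 m
→ ECEF (a=6378137.000, f=1/298.257222101): X=-4535577.9359, Y=-3306362.4911, Z=-3021842.9866
→ Helmert 7p (PV): X=-4535054.5681, Y=-3305982.3226, Z=-3021623.2189
→ Helmert 7p (PV): X=-4535297.0585, Y=-3306308.0704, Z=-3022058.0228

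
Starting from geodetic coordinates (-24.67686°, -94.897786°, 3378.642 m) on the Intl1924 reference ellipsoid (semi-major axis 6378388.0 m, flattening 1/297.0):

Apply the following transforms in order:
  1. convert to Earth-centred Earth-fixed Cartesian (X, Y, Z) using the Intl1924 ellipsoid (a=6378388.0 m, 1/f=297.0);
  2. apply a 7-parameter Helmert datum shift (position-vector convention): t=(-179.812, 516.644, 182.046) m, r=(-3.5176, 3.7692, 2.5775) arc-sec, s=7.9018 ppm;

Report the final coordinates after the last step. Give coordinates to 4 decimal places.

X=-495556.4345 m, Y=-5780756.1503 m, Z=-2647768.3783 m

start: φ=-24.676860°, λ=-94.897786°, h=3378.642 m
→ ECEF (a=6378388.000, f=1/297.0): X=-495396.5609, Y=-5781175.7626, Z=-2648037.1446
→ Helmert 7p (PV): X=-495556.4345, Y=-5780756.1503, Z=-2647768.3783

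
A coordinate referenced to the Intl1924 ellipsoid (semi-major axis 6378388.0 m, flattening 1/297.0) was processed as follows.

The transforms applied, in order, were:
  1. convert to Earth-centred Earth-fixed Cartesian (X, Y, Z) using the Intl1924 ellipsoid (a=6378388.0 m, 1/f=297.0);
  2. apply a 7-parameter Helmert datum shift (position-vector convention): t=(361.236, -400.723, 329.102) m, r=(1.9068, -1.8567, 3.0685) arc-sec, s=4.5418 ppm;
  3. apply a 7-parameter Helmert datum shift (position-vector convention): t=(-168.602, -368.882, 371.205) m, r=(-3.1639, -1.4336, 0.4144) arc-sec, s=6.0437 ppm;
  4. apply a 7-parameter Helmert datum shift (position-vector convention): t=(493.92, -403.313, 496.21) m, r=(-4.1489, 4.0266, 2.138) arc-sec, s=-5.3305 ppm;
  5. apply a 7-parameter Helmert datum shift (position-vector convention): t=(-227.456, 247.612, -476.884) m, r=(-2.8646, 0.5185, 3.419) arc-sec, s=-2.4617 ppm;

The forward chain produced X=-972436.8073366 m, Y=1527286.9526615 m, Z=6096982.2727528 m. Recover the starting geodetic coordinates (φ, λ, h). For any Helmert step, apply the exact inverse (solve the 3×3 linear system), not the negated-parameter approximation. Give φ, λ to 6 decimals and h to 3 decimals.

φ=73.556660°, λ=122.484423°, h=1082.685 m

start: X=-972436.8073, Y=1527286.9527, Z=6096982.2728 m
→ Helmert⁻¹: X=-972201.7615, Y=1526974.5330, Z=6097492.9296
→ Helmert⁻¹: X=-972804.0592, Y=1527273.4326, Z=6097040.9495
→ Helmert⁻¹: X=-972584.1364, Y=1527541.5192, Z=6096663.0890
→ Helmert⁻¹: X=-972863.3461, Y=1528006.1322, Z=6096300.9305
→ geod (Bowring, a=6378388.000): φ=73.55666000°, λ=122.48442300°, h=1082.6850 m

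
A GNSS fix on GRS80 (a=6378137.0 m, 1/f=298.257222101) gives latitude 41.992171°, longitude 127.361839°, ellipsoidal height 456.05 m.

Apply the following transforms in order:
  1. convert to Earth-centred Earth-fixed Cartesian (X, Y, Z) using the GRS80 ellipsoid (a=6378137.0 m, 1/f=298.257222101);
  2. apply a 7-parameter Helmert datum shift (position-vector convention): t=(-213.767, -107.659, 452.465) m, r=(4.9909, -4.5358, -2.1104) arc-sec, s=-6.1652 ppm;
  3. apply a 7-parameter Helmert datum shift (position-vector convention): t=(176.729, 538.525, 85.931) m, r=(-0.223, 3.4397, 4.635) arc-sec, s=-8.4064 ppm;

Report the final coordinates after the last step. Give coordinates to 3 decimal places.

X=-2881322.729 m, Y=3773979.199 m, Z=4245811.130 m

start: φ=41.992171°, λ=127.361839°, h=456.050 m
→ ECEF (a=6378137.000, f=1/298.257222101): X=-2881258.9419, Y=3773736.7212, Z=4245262.6740
→ Helmert 7p (PV): X=-2881509.6881, Y=3773532.5557, Z=4245716.9180
→ Helmert 7p (PV): X=-2881322.7292, Y=3773979.1988, Z=4245811.1302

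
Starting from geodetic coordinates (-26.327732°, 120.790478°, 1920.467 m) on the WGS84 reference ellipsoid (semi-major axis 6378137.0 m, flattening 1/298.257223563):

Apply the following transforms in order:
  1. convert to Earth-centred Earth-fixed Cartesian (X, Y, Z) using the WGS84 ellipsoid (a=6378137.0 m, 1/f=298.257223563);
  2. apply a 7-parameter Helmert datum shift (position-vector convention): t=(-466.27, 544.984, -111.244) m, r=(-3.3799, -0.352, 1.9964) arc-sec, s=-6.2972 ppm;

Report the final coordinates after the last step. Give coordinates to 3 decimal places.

start: φ=-26.327732°, λ=120.790478°, h=1920.467 m
→ ECEF (a=6378137.000, f=1/298.257223563): X=-2929109.5301, Y=4915484.1106, Z=-2812502.8305
→ Helmert 7p (PV): X=-2929600.1311, Y=4915923.7047, Z=-2812681.9079

X=-2929600.131 m, Y=4915923.705 m, Z=-2812681.908 m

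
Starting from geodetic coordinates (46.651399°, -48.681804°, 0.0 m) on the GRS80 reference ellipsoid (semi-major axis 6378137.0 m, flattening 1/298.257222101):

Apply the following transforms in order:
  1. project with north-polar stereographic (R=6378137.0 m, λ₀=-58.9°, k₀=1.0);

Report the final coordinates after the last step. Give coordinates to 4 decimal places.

start: φ=46.651399°, λ=-48.681804°, h=0.000 m
→ stereo (R=6378137.0, λ₀=-58.9°): E=899353.0627, N=-4989302.2589

E=899353.0627 m, N=-4989302.2589 m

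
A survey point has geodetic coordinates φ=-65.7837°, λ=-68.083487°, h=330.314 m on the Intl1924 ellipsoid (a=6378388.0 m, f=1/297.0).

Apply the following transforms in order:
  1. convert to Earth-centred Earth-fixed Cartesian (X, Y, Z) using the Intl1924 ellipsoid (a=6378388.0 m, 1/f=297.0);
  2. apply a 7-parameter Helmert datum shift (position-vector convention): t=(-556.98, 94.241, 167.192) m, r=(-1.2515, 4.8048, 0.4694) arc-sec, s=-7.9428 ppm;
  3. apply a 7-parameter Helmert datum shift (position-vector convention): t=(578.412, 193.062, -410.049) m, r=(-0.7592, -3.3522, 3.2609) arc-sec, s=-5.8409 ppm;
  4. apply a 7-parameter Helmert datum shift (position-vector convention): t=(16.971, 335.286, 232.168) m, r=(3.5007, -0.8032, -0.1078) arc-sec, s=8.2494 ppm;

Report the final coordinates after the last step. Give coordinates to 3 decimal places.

X=979398.489 m, Y=-2433464.759 m, Z=-5794528.111 m

start: φ=-65.783700°, λ=-68.083487°, h=330.314 m
→ ECEF (a=6378388.000, f=1/297.0): X=979340.9994, Y=-2434159.8725, Z=-5794528.8144
→ Helmert 7p (PV): X=978646.8015, Y=-2434079.2265, Z=-5794323.6415
→ Helmert 7p (PV): X=979352.1465, Y=-2433877.8027, Z=-5794674.9826
→ Helmert 7p (PV): X=979398.4894, Y=-2433464.7593, Z=-5794528.1113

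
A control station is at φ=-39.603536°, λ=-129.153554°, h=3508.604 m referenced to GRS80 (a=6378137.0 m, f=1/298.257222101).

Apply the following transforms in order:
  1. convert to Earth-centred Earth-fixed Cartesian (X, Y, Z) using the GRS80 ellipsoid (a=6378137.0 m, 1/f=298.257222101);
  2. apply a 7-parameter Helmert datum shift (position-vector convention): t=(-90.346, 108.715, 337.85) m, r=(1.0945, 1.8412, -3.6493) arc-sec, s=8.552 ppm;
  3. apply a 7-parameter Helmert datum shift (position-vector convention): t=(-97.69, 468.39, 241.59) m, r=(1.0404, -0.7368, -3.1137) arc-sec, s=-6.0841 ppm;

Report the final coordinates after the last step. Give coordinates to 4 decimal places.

X=-3109101.2788 m, Y=-3817318.2458 m, Z=-4045856.9358 m

start: φ=-39.603536°, λ=-129.153554°, h=3508.604 m
→ ECEF (a=6378137.000, f=1/298.257222101): X=-3108758.7216, Y=-3818029.7406, Z=-4046403.5155
→ Helmert 7p (PV): X=-3108979.3242, Y=-3817877.2043, Z=-4046092.7799
→ Helmert 7p (PV): X=-3109101.2788, Y=-3817318.2458, Z=-4045856.9358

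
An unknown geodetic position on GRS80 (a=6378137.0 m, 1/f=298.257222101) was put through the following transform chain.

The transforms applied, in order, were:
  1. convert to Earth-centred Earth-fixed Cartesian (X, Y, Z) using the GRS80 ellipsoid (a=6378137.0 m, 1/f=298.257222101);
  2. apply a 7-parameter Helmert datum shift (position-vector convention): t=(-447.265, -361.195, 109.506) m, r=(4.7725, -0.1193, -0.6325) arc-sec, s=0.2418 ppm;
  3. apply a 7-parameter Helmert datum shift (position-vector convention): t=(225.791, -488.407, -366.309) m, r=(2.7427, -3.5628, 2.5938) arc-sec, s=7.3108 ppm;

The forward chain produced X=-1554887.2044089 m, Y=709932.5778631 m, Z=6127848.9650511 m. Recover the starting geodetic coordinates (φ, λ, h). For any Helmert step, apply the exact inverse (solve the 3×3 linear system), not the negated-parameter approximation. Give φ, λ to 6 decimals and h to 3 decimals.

start: X=-1554887.2044, Y=709932.5779, Z=6127848.9651 m
→ Helmert⁻¹: X=-1554986.8397, Y=710516.8317, Z=6128187.8837
→ Helmert⁻¹: X=-1554537.8348, Y=711014.8773, Z=6128061.3438
→ geod (Bowring, a=6378137.000): φ=74.51280500°, λ=155.42158000°, h=3728.4390 m

φ=74.512805°, λ=155.421580°, h=3728.439 m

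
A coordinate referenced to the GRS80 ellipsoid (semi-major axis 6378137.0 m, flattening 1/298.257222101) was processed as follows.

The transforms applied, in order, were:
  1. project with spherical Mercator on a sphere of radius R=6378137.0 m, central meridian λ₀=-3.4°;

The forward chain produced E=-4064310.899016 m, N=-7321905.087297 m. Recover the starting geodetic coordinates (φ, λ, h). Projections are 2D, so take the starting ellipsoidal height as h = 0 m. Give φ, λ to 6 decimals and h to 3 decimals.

φ=-54.793571°, λ=-39.910326°, h=0.000 m

start: E=-4064310.8990, N=-7321905.0873 m
→ merc⁻¹: φ=-54.79357100°, λ=-39.91032600°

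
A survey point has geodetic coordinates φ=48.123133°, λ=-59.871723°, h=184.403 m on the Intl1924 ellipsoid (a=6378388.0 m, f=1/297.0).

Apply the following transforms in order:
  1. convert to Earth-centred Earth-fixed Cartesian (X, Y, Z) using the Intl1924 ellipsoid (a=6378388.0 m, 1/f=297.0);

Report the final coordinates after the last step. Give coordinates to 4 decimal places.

X=2141194.6700 m, Y=-3689556.6904 m, Z=4726252.5701 m

start: φ=48.123133°, λ=-59.871723°, h=184.403 m
→ ECEF (a=6378388.000, f=1/297.0): X=2141194.6700, Y=-3689556.6904, Z=4726252.5701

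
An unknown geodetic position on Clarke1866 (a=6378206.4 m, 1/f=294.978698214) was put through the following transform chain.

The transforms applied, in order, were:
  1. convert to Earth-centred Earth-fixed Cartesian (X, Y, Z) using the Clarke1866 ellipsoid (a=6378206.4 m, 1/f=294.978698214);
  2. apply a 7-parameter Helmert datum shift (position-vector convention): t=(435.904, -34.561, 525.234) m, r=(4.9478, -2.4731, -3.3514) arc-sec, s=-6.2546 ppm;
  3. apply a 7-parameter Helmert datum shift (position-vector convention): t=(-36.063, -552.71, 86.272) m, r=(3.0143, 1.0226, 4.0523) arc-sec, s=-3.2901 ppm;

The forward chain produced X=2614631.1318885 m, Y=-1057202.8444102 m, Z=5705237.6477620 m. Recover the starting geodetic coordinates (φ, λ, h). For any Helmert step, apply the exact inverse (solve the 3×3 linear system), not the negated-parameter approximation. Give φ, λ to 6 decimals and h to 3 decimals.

φ=63.852334°, λ=-22.003231°, h=2691.496 m

start: X=2614631.1319, Y=-1057202.8444, Z=5705237.6478 m
→ Helmert⁻¹: X=2614626.7542, Y=-1056621.6039, Z=5705198.5501
→ Helmert⁻¹: X=2614292.7647, Y=-1056414.3321, Z=5704702.9924
→ geod (Bowring, a=6378206.400): φ=63.85233400°, λ=-22.00323100°, h=2691.4960 m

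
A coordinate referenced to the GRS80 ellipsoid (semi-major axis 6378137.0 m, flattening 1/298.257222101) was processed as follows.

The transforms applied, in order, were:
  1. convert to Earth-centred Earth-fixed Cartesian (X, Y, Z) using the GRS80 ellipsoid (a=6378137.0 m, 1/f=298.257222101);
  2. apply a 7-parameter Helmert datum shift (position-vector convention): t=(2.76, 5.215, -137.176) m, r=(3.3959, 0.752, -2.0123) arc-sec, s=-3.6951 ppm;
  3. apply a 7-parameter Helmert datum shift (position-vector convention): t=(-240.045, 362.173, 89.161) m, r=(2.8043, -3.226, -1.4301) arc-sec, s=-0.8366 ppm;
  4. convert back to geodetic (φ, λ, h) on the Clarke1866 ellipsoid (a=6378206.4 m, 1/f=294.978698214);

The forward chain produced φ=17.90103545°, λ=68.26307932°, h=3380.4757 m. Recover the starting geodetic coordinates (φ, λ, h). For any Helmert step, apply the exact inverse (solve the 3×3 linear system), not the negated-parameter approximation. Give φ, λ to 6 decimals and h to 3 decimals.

φ=17.899033°, λ=68.260673°, h=3229.615 m

start: φ=17.901035°, λ=68.263079°, h=3380.476 m
→ ECEF (a=6378206.400, f=1/294.978698214): X=2249695.9281, Y=5642649.5517, Z=1948885.7100
→ Helmert⁻¹: X=2249929.2129, Y=5642334.1921, Z=1948686.2791
→ Helmert⁻¹: X=2249872.6151, Y=5642403.8594, Z=1948745.9635
→ geod (Bowring, a=6378137.000): φ=17.89903300°, λ=68.26067300°, h=3229.6150 m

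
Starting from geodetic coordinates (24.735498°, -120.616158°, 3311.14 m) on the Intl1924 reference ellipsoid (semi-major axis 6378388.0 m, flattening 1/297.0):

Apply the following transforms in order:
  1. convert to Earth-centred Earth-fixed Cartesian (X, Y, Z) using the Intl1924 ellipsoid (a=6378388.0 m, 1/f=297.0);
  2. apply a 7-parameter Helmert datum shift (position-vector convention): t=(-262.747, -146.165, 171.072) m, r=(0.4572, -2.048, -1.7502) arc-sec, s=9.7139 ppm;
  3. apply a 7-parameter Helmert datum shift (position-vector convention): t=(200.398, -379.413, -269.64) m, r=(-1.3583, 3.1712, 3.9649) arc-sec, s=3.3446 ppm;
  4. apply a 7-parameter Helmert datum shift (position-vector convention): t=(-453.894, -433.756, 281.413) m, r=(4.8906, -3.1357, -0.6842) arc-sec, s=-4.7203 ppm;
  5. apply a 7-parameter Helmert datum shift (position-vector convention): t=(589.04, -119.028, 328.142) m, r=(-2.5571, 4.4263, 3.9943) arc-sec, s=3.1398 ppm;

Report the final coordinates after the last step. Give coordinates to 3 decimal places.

X=-2953432.929 m, Y=-4992346.951 m, Z=2654454.210 m

start: φ=24.735498°, λ=-120.616158°, h=3311.140 m
→ ECEF (a=6378388.000, f=1/297.0): X=-2953636.5931, Y=-4991113.7422, Z=2653912.8393
→ Helmert 7p (PV): X=-2953996.7334, Y=-4991289.2105, Z=2654069.3010
→ Helmert 7p (PV): X=-2953669.4657, Y=-4991724.6227, Z=2653886.8227
→ Helmert 7p (PV): X=-2954166.3204, Y=-4992187.9429, Z=2653992.4515
→ Helmert 7p (PV): X=-2953432.9293, Y=-4992346.9506, Z=2654454.2103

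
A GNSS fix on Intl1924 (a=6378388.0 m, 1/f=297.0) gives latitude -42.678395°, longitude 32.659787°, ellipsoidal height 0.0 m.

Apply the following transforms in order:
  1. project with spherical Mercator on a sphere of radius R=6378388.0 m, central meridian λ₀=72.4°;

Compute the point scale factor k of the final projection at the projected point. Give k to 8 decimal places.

1.36022912

start: φ=-42.678395°, λ=32.659787°, h=0.000 m
→ into merc (λ₀=72.4°): φ=-42.67839500°, λ−λ₀=-39.74021300°
scale k = 1.36022912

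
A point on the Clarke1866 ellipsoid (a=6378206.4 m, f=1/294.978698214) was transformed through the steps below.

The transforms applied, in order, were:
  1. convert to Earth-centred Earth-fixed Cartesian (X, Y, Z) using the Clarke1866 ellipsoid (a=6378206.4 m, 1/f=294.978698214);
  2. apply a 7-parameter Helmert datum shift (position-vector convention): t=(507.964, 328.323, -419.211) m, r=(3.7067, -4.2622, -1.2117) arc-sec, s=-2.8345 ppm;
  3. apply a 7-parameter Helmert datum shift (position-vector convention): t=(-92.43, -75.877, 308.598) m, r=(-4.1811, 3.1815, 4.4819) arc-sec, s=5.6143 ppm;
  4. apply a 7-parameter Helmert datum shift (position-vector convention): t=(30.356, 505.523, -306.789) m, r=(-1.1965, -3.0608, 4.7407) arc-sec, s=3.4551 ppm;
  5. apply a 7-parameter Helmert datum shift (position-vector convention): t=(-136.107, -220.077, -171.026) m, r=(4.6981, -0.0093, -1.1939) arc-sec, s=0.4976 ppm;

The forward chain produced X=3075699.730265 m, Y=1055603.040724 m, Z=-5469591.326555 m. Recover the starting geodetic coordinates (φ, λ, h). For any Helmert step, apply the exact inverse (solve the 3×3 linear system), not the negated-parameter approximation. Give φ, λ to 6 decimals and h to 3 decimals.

start: X=3075699.7303, Y=1055603.0407, Z=-5469591.3266 m
→ Helmert⁻¹: X=3075827.9494, Y=1055715.8182, Z=-5469441.7637
→ Helmert⁻¹: X=3075730.0600, Y=1055167.6836, Z=-5469155.5989
→ Helmert⁻¹: X=3075912.5130, Y=1055281.6670, Z=-5469364.6548
→ Helmert⁻¹: X=3075294.0586, Y=1054876.1182, Z=-5469043.4493
→ geod (Bowring, a=6378206.400): φ=-59.44041400°, λ=18.93280600°, h=230.6500 m

φ=-59.440414°, λ=18.932806°, h=230.650 m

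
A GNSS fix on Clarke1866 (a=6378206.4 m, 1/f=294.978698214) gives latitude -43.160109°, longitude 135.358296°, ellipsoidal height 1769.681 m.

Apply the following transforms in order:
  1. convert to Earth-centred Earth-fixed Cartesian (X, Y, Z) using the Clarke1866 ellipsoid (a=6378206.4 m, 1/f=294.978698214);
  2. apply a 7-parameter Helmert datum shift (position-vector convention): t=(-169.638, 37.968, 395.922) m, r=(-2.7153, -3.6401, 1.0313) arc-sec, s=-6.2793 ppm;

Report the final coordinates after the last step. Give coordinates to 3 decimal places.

start: φ=-43.160109°, λ=135.358296°, h=1769.681 m
→ ECEF (a=6378206.400, f=1/294.978698214): X=-3316531.9970, Y=3275309.7406, Z=-4341502.3675
→ Helmert 7p (PV): X=-3316620.5685, Y=3275253.4080, Z=-4341180.8290

X=-3316620.569 m, Y=3275253.408 m, Z=-4341180.829 m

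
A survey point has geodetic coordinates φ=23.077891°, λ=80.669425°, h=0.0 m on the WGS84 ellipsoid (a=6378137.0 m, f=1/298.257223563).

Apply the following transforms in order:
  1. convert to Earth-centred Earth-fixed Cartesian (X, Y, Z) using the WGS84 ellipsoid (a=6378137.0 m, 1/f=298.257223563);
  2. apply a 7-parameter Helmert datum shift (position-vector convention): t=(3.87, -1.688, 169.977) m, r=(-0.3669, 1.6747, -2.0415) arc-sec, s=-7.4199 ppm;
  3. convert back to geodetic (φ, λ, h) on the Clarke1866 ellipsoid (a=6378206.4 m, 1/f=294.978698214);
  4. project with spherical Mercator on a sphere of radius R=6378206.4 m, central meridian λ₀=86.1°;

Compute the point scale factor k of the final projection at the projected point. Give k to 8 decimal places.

start: φ=23.077891°, λ=80.669425°, h=0.000 m
→ ECEF (a=6378137.000, f=1/298.257223563): X=951824.3584, Y=5793059.0862, Z=2484657.3152
→ Helmert 7p (PV): X=951898.6754, Y=5793009.4133, Z=2484790.8239
→ geod (Bowring, a=6378206.400): φ=23.08067684°, λ=80.66863069°, h=-14.6161 m
→ into merc (λ₀=86.1°): φ=23.08067684°, λ−λ₀=-5.43136931°
scale k = 1.08701115

1.08701115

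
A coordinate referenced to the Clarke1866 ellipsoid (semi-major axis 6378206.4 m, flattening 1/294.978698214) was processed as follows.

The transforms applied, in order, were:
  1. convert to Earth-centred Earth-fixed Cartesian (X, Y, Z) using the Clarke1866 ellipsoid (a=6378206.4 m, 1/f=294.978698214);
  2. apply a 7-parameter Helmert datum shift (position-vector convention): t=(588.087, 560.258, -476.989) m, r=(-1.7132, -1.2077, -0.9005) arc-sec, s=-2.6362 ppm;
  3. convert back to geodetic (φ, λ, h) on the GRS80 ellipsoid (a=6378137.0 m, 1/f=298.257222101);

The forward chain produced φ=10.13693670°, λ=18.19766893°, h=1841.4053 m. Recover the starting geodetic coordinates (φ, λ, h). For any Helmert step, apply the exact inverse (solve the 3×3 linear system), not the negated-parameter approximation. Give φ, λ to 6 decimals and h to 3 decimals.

φ=10.142920°, λ=18.194640°, h=1157.953 m

start: φ=10.136937°, λ=18.197669°, h=1841.405 m
→ ECEF (a=6378137.000, f=1/298.257222101): X=5966889.9243, Y=1961544.5863, Z=1115485.6983
→ Helmert⁻¹: X=5966315.5385, Y=1961006.2764, Z=1115946.9837
→ geod (Bowring, a=6378206.400): φ=10.14292000°, λ=18.19464000°, h=1157.9530 m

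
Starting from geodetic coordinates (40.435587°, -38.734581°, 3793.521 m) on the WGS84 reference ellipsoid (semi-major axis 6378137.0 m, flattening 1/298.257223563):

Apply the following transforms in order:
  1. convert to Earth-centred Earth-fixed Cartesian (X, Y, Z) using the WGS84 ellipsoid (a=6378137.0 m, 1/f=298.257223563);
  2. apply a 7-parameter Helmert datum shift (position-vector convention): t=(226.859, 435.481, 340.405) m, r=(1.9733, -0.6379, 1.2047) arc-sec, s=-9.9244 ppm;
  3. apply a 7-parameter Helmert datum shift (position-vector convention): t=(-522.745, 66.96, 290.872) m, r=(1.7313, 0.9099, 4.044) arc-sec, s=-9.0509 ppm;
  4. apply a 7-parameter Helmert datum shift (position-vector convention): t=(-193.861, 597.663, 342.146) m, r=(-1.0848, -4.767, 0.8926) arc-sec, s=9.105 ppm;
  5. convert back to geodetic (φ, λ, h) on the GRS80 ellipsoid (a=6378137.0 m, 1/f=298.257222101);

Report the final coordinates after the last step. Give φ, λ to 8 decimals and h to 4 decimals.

start: φ=40.435587°, λ=-38.734581°, h=3793.521 m
→ ECEF (a=6378137.000, f=1/298.257223563): X=3794461.7768, Y=-3043699.0111, Z=4117378.8090
→ Helmert 7p (PV): X=3794656.0213, Y=-3043250.5515, Z=4117660.9680
→ Helmert 7p (PV): X=3794176.7604, Y=-3043116.2121, Z=4117872.2886
→ Helmert 7p (PV): X=3793935.4452, Y=-3042508.1803, Z=4118355.6208
→ geod (Bowring, a=6378137.000): φ=40.44902502°, λ=-38.72751708°, h=3547.6440 m

φ=40.44902502°, λ=-38.72751708°, h=3547.6440 m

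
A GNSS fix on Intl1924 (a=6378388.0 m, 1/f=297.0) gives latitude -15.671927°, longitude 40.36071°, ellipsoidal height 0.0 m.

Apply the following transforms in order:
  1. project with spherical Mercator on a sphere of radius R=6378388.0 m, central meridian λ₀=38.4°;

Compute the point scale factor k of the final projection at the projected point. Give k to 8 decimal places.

1.03861119

start: φ=-15.671927°, λ=40.360710°, h=0.000 m
→ into merc (λ₀=38.4°): φ=-15.67192700°, λ−λ₀=1.96071000°
scale k = 1.03861119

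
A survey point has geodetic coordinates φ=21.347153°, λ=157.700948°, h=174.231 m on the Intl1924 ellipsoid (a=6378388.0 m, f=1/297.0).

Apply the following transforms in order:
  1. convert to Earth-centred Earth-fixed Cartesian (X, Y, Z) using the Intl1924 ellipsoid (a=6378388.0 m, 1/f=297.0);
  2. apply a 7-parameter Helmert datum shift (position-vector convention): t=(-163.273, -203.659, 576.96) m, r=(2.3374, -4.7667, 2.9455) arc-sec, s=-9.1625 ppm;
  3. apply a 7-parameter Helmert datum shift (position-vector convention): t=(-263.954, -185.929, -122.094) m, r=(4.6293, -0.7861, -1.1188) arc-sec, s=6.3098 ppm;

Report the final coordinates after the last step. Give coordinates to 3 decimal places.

start: φ=21.347153°, λ=157.700948°, h=174.231 m
→ ECEF (a=6378388.000, f=1/297.0): X=-5499104.0343, Y=2255240.6392, Z=2307329.5012
→ Helmert 7p (PV): X=-5499302.4477, Y=2254911.6426, Z=2307783.7955
→ Helmert 7p (PV): X=-5499597.6656, Y=2254717.9755, Z=2307705.9129

X=-5499597.666 m, Y=2254717.976 m, Z=2307705.913 m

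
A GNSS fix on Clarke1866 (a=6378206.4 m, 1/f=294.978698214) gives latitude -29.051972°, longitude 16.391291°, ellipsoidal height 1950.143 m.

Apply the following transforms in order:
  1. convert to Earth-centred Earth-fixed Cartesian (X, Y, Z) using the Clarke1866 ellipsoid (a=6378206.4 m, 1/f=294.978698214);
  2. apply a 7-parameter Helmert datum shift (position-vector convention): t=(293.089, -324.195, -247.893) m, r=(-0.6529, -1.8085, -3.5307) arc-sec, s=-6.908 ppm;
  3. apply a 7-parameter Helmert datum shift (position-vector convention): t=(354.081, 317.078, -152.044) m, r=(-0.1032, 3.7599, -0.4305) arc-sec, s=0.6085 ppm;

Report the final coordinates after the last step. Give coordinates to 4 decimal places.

start: φ=-29.051972°, λ=16.391291°, h=1950.143 m
→ ECEF (a=6378206.400, f=1/294.978698214): X=5354993.5544, Y=1575175.8811, Z=-3079715.3352
→ Helmert 7p (PV): X=5355303.6160, Y=1574739.3940, Z=-3079899.9879
→ Helmert 7p (PV): X=5355608.1004, Y=1575044.7121, Z=-3080152.3132

X=5355608.1004 m, Y=1575044.7121 m, Z=-3080152.3132 m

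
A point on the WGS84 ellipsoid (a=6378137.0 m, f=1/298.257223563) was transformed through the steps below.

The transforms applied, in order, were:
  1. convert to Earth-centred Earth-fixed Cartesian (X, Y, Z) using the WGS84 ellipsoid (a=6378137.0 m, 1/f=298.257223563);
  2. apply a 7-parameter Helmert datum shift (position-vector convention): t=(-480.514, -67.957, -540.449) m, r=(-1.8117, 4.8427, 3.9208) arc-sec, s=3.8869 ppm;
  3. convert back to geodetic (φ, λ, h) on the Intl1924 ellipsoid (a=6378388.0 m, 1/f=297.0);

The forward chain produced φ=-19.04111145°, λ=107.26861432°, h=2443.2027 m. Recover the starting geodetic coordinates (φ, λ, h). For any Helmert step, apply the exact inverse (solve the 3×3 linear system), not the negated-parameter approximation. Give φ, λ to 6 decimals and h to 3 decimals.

φ=-19.036138°, λ=107.262485°, h=2409.922 m

start: φ=-19.041111°, λ=107.268614°, h=2443.203 m
→ ECEF (a=6378388.000, f=1/297.0): X=-1791162.5376, Y=5761875.5806, Z=-2068474.4028
→ Helmert⁻¹: X=-1790516.9858, Y=5761973.3401, Z=-2067917.3443
→ geod (Bowring, a=6378137.000): φ=-19.03613800°, λ=107.26248500°, h=2409.9220 m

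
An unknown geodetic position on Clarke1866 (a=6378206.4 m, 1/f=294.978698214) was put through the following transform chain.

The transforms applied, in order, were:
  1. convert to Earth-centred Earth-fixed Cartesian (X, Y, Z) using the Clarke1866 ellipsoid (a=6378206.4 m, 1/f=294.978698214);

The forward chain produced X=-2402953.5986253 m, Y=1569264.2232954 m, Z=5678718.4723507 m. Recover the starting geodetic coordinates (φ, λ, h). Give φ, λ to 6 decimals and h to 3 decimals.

start: X=-2402953.5986, Y=1569264.2233, Z=5678718.4724 m
→ geod (Bowring, a=6378206.400): φ=63.34462800°, λ=146.85319800°, h=1787.3230 m

φ=63.344628°, λ=146.853198°, h=1787.323 m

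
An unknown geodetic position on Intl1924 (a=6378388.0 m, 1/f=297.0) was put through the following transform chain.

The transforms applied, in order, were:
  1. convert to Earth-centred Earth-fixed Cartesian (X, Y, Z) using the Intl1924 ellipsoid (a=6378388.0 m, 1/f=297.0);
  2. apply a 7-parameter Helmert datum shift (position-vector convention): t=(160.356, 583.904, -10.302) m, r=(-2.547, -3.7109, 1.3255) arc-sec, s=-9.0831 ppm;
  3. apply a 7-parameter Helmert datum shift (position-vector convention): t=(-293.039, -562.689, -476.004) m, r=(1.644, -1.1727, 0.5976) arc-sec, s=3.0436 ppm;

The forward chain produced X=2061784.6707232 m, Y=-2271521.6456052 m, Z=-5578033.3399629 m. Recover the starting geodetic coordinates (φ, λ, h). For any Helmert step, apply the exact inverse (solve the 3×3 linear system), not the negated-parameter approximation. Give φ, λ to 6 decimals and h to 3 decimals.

φ=-61.351918°, λ=-47.771504°, h=3724.910 m

start: X=2061784.6707, Y=-2271521.6456, Z=-5578033.3400 m
→ Helmert⁻¹: X=2062033.1434, Y=-2271002.4738, Z=-5577533.9830
→ Helmert⁻¹: X=2061776.5713, Y=-2271551.3866, Z=-5577639.4856
→ geod (Bowring, a=6378388.000): φ=-61.35191800°, λ=-47.77150400°, h=3724.9100 m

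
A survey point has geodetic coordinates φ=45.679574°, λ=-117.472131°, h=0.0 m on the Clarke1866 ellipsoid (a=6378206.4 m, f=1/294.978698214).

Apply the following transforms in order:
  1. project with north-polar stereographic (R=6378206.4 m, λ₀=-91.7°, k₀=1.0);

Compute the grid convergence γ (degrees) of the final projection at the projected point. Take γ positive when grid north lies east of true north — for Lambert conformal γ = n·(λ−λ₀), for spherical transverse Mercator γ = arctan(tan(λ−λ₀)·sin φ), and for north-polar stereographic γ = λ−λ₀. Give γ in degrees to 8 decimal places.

start: φ=45.679574°, λ=-117.472131°, h=0.000 m
→ into stereo (λ₀=-91.7°): φ=45.67957400°, λ−λ₀=-25.77213100°
convergence γ = -25.77213100°

-25.77213100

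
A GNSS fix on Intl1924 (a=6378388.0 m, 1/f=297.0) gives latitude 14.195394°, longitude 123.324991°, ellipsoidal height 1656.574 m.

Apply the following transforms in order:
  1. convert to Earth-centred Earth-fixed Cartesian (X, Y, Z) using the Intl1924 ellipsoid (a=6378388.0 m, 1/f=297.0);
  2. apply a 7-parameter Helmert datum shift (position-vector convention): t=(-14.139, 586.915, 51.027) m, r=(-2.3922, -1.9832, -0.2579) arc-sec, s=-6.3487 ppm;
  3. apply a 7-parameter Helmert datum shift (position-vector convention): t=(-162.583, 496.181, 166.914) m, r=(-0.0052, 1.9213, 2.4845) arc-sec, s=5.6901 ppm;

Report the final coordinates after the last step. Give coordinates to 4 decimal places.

X=-3399004.8320 m, Y=5170285.2048 m, Z=1554529.4126 m

start: φ=14.195394°, λ=123.324991°, h=1656.574 m
→ ECEF (a=6378388.000, f=1/297.0): X=-3398774.0733, Y=5169224.1333, Z=1554373.5963
→ Helmert 7p (PV): X=-3398775.1162, Y=5169800.5071, Z=1554322.1259
→ Helmert 7p (PV): X=-3399004.8320, Y=5170285.2048, Z=1554529.4126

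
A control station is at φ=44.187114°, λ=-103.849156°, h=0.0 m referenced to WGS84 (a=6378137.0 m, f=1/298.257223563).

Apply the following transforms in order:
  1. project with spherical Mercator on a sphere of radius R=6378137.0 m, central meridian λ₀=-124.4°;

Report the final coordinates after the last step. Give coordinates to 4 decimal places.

start: φ=44.187114°, λ=-103.849156°, h=0.000 m
→ merc (R=6378137.0, λ₀=-124.4°): E=2287709.4895, N=5494444.3135

E=2287709.4895 m, N=5494444.3135 m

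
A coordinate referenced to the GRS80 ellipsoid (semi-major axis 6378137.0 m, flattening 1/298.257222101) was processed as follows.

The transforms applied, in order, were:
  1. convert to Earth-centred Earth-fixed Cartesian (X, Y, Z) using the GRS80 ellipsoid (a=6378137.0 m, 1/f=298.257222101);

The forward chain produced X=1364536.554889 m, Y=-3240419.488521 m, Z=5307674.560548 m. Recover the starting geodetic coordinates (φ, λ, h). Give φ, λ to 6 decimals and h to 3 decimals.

φ=56.654871°, λ=-67.164102°, h=3355.650 m

start: X=1364536.5549, Y=-3240419.4885, Z=5307674.5605 m
→ geod (Bowring, a=6378137.000): φ=56.65487100°, λ=-67.16410200°, h=3355.6500 m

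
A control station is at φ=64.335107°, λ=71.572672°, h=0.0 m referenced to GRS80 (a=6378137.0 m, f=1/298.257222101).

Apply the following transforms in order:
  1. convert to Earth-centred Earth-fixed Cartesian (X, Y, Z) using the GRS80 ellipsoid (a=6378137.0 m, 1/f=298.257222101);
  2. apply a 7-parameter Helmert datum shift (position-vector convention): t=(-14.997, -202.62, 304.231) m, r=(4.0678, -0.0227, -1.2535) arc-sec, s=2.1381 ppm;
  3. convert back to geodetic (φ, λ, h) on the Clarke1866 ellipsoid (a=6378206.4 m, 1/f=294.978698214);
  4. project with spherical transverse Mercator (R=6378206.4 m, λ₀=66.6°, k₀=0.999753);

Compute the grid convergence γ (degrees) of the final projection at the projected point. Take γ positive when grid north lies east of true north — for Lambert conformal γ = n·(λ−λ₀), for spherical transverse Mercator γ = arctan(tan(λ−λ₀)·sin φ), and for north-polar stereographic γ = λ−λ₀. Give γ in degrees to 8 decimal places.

start: φ=64.335107°, λ=71.572672°, h=0.000 m
→ ECEF (a=6378137.000, f=1/298.257222101): X=875588.0090, Y=2627929.0980, Z=5725993.1905
→ Helmert 7p (PV): X=875590.2243, Y=2627613.8517, Z=5726361.5868
→ geod (Bowring, a=6378206.400): φ=64.34061992°, λ=71.57056707°, h=326.6135 m
→ into tm (λ₀=66.6°): φ=64.34061992°, λ−λ₀=4.97056707°
convergence γ = 4.48249697°

4.48249697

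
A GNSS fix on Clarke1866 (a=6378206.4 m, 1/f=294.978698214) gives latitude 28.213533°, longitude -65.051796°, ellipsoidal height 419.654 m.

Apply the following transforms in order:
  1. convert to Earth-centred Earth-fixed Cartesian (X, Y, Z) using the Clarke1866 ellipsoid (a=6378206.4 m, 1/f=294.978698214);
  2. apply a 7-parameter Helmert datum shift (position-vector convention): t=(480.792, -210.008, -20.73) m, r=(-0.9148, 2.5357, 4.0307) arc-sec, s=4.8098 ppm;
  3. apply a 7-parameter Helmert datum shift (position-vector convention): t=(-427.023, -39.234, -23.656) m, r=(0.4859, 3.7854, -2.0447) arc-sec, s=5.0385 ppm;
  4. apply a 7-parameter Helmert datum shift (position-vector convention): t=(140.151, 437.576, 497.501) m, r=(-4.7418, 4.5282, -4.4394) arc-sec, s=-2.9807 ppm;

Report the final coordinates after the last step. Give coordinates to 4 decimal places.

X=2372946.0711 m, Y=-5099972.6356 m, Z=2997887.1061 m

start: φ=28.213533°, λ=-65.051796°, h=419.654 m
→ ECEF (a=6378206.400, f=1/294.978698214): X=2372638.8661, Y=-5100172.8497, Z=2997410.3627
→ Helmert 7p (PV): X=2373267.5835, Y=-5100347.7298, Z=2997397.5014
→ Helmert 7p (PV): X=2372856.9672, Y=-5100443.2492, Z=2997333.3780
→ Helmert 7p (PV): X=2372946.0711, Y=-5099972.6356, Z=2997887.1061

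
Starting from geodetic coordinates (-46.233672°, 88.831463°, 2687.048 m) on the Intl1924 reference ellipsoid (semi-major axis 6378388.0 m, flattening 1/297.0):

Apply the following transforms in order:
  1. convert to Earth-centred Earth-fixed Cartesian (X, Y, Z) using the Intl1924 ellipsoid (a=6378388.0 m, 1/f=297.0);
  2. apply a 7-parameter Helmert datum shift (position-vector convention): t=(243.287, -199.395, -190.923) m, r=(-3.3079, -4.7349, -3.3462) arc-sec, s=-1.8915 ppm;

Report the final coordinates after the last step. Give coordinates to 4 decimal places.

X=90592.8905 m, Y=4420462.6154 m, Z=-4585527.4185 m

start: φ=-46.233672°, λ=88.831463°, h=2687.048 m
→ ECEF (a=6378388.000, f=1/297.0): X=90172.8004, Y=4420745.3697, Z=-4585276.3424
→ Helmert 7p (PV): X=90592.8905, Y=4420462.6154, Z=-4585527.4185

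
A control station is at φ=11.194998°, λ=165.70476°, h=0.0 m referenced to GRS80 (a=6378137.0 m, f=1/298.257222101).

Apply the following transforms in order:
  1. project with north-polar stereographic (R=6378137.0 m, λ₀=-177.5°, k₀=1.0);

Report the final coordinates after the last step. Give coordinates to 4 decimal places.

E=-3027946.4194 m, N=-10032054.4342 m

start: φ=11.194998°, λ=165.704760°, h=0.000 m
→ stereo (R=6378137.0, λ₀=-177.5°): E=-3027946.4194, N=-10032054.4342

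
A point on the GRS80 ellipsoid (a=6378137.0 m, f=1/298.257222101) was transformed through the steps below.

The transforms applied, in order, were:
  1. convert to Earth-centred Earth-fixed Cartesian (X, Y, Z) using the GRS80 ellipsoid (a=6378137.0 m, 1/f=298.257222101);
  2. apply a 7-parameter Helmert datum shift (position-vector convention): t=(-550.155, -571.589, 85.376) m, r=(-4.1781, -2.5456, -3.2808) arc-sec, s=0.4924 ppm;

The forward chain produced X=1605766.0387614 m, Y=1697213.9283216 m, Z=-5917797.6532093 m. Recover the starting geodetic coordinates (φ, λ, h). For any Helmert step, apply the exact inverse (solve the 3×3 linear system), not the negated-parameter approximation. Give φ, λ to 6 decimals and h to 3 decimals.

φ=-68.579371°, λ=46.589978°, h=3080.540 m

start: X=1605766.0388, Y=1697213.9283, Z=-5917797.6532 m
→ Helmert⁻¹: X=1606215.3611, Y=1697930.1017, Z=-5917865.5449
→ geod (Bowring, a=6378137.000): φ=-68.57937100°, λ=46.58997800°, h=3080.5400 m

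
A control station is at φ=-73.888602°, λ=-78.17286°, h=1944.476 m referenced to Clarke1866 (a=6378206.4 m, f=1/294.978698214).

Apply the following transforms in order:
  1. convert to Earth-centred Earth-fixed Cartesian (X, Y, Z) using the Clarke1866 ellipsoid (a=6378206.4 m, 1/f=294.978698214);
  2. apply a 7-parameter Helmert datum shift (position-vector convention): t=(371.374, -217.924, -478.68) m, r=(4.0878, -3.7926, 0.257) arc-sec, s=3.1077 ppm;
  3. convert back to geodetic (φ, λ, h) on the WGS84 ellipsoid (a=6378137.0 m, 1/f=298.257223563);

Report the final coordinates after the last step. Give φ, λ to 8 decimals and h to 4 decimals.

start: φ=-73.888602°, λ=-78.172860°, h=1944.476 m
→ ECEF (a=6378206.400, f=1/294.978698214): X=364025.5836, Y=-1738378.1729, Z=-6107188.6825
→ Helmert 7p (PV): X=364512.5483, Y=-1738480.0118, Z=-6107714.1001
→ geod (Bowring, a=6378137.000): φ=-73.88705140°, λ=-78.15815921°, h=2354.4987 m

φ=-73.88705140°, λ=-78.15815921°, h=2354.4987 m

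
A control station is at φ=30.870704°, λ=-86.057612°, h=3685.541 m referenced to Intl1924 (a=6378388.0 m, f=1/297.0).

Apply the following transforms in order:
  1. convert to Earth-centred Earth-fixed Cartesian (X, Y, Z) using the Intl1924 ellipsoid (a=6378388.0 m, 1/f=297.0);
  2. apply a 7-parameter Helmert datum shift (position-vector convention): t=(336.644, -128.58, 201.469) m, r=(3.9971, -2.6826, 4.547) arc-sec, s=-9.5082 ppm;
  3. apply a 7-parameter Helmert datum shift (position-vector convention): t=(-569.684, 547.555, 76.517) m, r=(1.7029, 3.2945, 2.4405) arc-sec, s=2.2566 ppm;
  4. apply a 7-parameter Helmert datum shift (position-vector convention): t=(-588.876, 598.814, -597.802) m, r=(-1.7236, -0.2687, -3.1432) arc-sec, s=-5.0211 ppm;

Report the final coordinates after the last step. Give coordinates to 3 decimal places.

start: φ=30.870704°, λ=-86.057612°, h=3685.541 m
→ ECEF (a=6378388.000, f=1/297.0): X=376958.2038, Y=-5469785.8246, Z=3255536.4144
→ Helmert 7p (PV): X=377369.5012, Y=-5469917.1738, Z=3255605.8364
→ Helmert 7p (PV): X=376917.3876, Y=-5469404.3752, Z=3255638.5135
→ Helmert 7p (PV): X=376239.0320, Y=-5468756.6376, Z=3255070.5591

X=376239.032 m, Y=-5468756.638 m, Z=3255070.559 m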